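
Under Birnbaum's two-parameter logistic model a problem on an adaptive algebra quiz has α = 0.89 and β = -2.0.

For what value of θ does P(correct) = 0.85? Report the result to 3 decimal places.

P(θ) = 1 / (1 + exp(−α(θ − β)))
logit = ln(0.8500/0.1500) = 1.7346
θ = β + logit/(α) = -2.0 + 1.7346/0.8900 = -0.0510

-0.051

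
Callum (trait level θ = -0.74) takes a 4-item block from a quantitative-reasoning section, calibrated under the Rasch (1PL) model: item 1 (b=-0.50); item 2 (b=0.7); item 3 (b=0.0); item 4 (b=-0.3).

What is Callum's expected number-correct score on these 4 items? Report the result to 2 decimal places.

1.35

P(θ) = 1 / (1 + exp(−(θ − b)))
P_1 = 1/(1+e^{0.2400}) = 0.4403
P_2 = 1/(1+e^{1.4400}) = 0.1915
P_3 = 1/(1+e^{0.7400}) = 0.3230
P_4 = 1/(1+e^{0.4400}) = 0.3917
E[score] = 0.4403 + 0.1915 + 0.3230 + 0.3917 = 1.3466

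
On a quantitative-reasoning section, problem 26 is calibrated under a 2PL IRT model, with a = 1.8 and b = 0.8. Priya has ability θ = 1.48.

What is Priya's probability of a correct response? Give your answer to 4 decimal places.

0.7728

P(θ) = 1 / (1 + exp(−a(θ − b)))
Exponent: 1.8 × (1.48 − 0.8) = 1.2240
1/(1 + e^{-1.2240}) = 0.7728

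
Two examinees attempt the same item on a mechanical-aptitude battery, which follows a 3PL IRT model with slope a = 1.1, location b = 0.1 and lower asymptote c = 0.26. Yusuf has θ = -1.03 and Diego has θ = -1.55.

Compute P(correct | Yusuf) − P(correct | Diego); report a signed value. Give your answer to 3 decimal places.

0.062

P(θ) = c + (1 − c) · 1 / (1 + exp(−a(θ − b)))
P(Yusuf) = 0.4257  [exponent -1.2430]
P(Diego) = 0.3636  [exponent -1.8150]
Difference = 0.4257 − 0.3636 = 0.0621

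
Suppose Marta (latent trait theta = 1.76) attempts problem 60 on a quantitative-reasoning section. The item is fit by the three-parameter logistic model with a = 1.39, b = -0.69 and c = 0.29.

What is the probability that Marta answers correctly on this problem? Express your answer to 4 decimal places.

0.9772

P(theta) = c + (1 − c) · 1 / (1 + exp(−a(theta − b)))
Exponent: 1.39 × (1.76 − (-0.69)) = 3.4055
1/(1 + e^{-3.4055}) = 0.9679
P = 0.29 + 0.71 × 0.9679 = 0.9772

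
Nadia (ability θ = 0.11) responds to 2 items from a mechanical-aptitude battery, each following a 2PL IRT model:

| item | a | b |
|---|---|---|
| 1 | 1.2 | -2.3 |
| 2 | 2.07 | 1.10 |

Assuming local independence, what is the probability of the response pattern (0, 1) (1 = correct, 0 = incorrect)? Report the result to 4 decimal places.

0.0060

P(θ) = 1 / (1 + exp(−a(θ − b)))
P_1 = 1/(1+e^{-2.8920}) = 0.9474
P_2 = 1/(1+e^{2.0493}) = 0.1141
L = (1−P_1) × P_2 = 0.0526 × 0.1141 = 0.00600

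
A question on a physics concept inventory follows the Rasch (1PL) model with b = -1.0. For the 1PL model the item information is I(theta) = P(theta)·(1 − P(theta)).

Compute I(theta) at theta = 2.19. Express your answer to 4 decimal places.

0.0380

P = 1/(1+e^{-3.1900}) = 0.9605
P(1−P) = 0.9605 × 0.0395 = 0.0380
I = P(1−P) = 0.03798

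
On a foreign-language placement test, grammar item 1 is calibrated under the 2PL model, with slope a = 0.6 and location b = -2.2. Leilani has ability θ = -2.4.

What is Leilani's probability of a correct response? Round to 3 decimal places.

0.470

P(θ) = 1 / (1 + exp(−a(θ − b)))
Exponent: 0.6 × (-2.4 − (-2.2)) = -0.1200
1/(1 + e^{0.1200}) = 0.4700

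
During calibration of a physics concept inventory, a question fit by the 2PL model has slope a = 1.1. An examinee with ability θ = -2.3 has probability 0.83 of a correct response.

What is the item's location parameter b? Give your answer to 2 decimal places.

-3.74

P(θ) = 1 / (1 + exp(−a(θ − b)))
logit(0.83) = ln(0.83/0.17) = 1.5856
b = θ − logit/(a) = -2.3 − 1.5856/1.1000 = -3.7415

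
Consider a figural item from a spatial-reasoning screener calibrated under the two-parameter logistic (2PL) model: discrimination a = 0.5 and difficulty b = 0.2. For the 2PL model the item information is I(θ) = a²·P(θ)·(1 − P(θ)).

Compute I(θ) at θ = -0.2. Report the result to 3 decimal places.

0.062

P = 1/(1+e^{0.2000}) = 0.4502
P(1−P) = 0.4502 × 0.5498 = 0.2475
I = a² × P(1−P) = 0.5² × 0.2475 = 0.06188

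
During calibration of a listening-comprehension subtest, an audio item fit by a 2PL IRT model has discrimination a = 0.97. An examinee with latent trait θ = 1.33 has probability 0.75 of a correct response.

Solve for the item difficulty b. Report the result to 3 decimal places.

P(θ) = 1 / (1 + exp(−a(θ − b)))
logit(0.75) = ln(0.75/0.25) = 1.0986
b = θ − logit/(a) = 1.33 − 1.0986/0.9700 = 0.1974

0.197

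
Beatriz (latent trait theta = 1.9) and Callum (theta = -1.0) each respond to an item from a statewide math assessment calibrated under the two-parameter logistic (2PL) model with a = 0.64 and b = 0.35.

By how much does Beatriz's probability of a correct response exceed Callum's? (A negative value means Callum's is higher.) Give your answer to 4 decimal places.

0.4330

P(theta) = 1 / (1 + exp(−a(theta − b)))
P(Beatriz) = 0.7295  [exponent 0.9920]
P(Callum) = 0.2965  [exponent -0.8640]
Difference = 0.7295 − 0.2965 = 0.4330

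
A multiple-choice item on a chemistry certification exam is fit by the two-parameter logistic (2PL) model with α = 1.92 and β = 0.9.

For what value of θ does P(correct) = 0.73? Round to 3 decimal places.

1.418

P(θ) = 1 / (1 + exp(−α(θ − β)))
logit = ln(0.7300/0.2700) = 0.9946
θ = β + logit/(α) = 0.9 + 0.9946/1.9200 = 1.4180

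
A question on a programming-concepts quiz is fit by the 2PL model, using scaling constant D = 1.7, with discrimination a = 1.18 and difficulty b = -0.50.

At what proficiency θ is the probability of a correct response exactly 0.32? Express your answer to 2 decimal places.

-0.88

P(θ) = 1 / (1 + exp(−D·a(θ − b)))
logit = ln(0.3200/0.6800) = -0.7538
θ = b + logit/(1.7·a) = -0.50 + (-0.7538)/2.0060 = -0.8758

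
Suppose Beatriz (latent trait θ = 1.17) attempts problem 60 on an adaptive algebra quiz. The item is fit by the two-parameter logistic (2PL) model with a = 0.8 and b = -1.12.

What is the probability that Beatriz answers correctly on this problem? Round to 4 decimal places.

0.8620

P(θ) = 1 / (1 + exp(−a(θ − b)))
Exponent: 0.8 × (1.17 − (-1.12)) = 1.8320
1/(1 + e^{-1.8320}) = 0.8620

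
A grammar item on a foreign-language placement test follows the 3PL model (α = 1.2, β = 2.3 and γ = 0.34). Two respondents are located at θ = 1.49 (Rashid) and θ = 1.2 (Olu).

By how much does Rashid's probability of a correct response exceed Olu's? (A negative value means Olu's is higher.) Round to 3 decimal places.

P(θ) = γ + (1 − γ) · 1 / (1 + exp(−α(θ − β)))
P(Rashid) = 0.5212  [exponent -0.9720]
P(Olu) = 0.4791  [exponent -1.3200]
Difference = 0.5212 − 0.4791 = 0.0420

0.042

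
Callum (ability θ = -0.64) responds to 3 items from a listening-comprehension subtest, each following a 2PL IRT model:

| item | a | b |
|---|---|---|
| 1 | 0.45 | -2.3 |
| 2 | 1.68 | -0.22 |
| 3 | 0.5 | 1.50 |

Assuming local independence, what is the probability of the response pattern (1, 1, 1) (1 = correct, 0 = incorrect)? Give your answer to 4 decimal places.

P(θ) = 1 / (1 + exp(−a(θ − b)))
P_1 = 1/(1+e^{-0.7470}) = 0.6785
P_2 = 1/(1+e^{0.7056}) = 0.3306
P_3 = 1/(1+e^{1.0700}) = 0.2554
L = P_1 × P_2 × P_3 = 0.6785 × 0.3306 × 0.2554 = 0.05729

0.0573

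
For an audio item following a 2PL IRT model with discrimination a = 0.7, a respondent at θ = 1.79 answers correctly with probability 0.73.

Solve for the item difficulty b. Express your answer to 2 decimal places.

0.37

P(θ) = 1 / (1 + exp(−a(θ − b)))
logit(0.73) = ln(0.73/0.27) = 0.9946
b = θ − logit/(a) = 1.79 − 0.9946/0.7000 = 0.3691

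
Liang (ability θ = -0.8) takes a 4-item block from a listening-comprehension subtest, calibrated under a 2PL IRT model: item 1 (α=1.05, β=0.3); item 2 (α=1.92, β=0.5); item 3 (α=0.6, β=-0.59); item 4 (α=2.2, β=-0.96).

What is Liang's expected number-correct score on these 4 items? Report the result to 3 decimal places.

P(θ) = 1 / (1 + exp(−α(θ − β)))
P_1 = 1/(1+e^{1.1550}) = 0.2396
P_2 = 1/(1+e^{2.4960}) = 0.0761
P_3 = 1/(1+e^{0.1260}) = 0.4685
P_4 = 1/(1+e^{-0.3520}) = 0.5871
E[score] = 0.2396 + 0.0761 + 0.4685 + 0.5871 = 1.3714

1.371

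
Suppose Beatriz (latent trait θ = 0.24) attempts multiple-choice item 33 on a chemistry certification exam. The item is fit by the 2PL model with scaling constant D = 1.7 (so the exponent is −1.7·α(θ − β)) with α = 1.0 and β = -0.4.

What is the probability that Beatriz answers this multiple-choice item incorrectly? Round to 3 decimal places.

P(θ) = 1 / (1 + exp(−D·α(θ − β)))
Exponent: 1.7 × 1.0 × (0.24 − (-0.4)) = 1.0880
1/(1 + e^{-1.0880}) = 0.7480
P = 0.7480
P(incorrect) = 1 − 0.7480 = 0.2520

0.252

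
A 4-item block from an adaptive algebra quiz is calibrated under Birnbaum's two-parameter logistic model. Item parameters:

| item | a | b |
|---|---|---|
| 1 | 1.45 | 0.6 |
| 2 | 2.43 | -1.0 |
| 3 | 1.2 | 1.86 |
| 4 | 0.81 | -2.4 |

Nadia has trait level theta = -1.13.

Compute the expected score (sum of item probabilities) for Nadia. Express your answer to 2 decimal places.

P(theta) = 1 / (1 + exp(−a(theta − b)))
P_1 = 1/(1+e^{2.5085}) = 0.0753
P_2 = 1/(1+e^{0.3159}) = 0.4217
P_3 = 1/(1+e^{3.5880}) = 0.0269
P_4 = 1/(1+e^{-1.0287}) = 0.7367
E[score] = 0.0753 + 0.4217 + 0.0269 + 0.7367 = 1.2605

1.26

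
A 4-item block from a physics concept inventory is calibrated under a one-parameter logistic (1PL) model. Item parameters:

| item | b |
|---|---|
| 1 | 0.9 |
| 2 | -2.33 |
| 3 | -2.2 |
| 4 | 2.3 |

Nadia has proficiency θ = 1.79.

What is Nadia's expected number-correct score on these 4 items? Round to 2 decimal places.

P(θ) = 1 / (1 + exp(−(θ − b)))
P_1 = 1/(1+e^{-0.8900}) = 0.7089
P_2 = 1/(1+e^{-4.1200}) = 0.9840
P_3 = 1/(1+e^{-3.9900}) = 0.9818
P_4 = 1/(1+e^{0.5100}) = 0.3752
E[score] = 0.7089 + 0.9840 + 0.9818 + 0.3752 = 3.0499

3.05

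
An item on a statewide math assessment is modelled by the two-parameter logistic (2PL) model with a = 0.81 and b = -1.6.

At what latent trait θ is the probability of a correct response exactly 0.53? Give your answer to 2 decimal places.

-1.45

P(θ) = 1 / (1 + exp(−a(θ − b)))
logit = ln(0.5300/0.4700) = 0.1201
θ = b + logit/(a) = -1.6 + 0.1201/0.8100 = -1.4517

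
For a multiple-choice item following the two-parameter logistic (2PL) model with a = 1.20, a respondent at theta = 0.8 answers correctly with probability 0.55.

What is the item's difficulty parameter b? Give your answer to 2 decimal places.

0.63

P(theta) = 1 / (1 + exp(−a(theta − b)))
logit(0.55) = ln(0.55/0.45) = 0.2007
b = theta − logit/(a) = 0.8 − 0.2007/1.2000 = 0.6328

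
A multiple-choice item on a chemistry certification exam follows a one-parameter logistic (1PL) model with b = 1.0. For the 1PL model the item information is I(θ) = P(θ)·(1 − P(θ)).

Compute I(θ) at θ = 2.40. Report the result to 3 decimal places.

0.159

P = 1/(1+e^{-1.4000}) = 0.8022
P(1−P) = 0.8022 × 0.1978 = 0.1587
I = P(1−P) = 0.15868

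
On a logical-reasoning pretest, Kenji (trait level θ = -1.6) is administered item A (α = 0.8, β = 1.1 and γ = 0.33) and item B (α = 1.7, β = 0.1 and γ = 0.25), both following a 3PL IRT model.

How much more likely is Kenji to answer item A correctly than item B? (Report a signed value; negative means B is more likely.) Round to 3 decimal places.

P(θ) = γ + (1 − γ) · 1 / (1 + exp(−α(θ − β)))
P_A = 0.3993
P_B = 0.2895
P_A − P_B = 0.1098

0.110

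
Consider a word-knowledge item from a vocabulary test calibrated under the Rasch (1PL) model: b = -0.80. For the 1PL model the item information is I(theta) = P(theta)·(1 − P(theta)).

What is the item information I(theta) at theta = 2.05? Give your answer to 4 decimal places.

P = 1/(1+e^{-2.8500}) = 0.9453
P(1−P) = 0.9453 × 0.0547 = 0.0517
I = P(1−P) = 0.05169

0.0517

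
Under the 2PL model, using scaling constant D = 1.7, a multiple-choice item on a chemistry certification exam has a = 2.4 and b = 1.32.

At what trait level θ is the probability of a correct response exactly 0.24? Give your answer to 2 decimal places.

P(θ) = 1 / (1 + exp(−D·a(θ − b)))
logit = ln(0.2400/0.7600) = -1.1527
θ = b + logit/(1.7·a) = 1.32 + (-1.1527)/4.0800 = 1.0375

1.04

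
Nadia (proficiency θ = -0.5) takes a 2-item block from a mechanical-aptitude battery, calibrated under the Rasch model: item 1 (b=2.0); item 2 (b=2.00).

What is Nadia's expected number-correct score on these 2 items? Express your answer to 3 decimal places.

P(θ) = 1 / (1 + exp(−(θ − b)))
P_1 = 1/(1+e^{2.5000}) = 0.0759
P_2 = 1/(1+e^{2.5000}) = 0.0759
E[score] = 0.0759 + 0.0759 = 0.1517

0.152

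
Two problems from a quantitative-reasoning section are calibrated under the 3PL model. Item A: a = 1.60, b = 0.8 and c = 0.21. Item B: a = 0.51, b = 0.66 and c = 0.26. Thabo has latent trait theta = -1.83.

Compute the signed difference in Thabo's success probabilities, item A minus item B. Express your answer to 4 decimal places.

-0.2007

P(theta) = c + (1 − c) · 1 / (1 + exp(−a(theta − b)))
P_A = 0.2216
P_B = 0.4223
P_A − P_B = -0.2007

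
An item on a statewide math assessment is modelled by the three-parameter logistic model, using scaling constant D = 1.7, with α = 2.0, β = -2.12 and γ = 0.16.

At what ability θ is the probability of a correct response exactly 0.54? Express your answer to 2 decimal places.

-2.18

P(θ) = γ + (1 − γ) · 1 / (1 + exp(−D·α(θ − β)))
Remove guessing floor: (0.54 − 0.16)/(1 − 0.16) = 0.4524
logit = ln(0.4524/0.5476) = -0.1911
θ = β + logit/(1.7·α) = -2.12 + (-0.1911)/3.4000 = -2.1762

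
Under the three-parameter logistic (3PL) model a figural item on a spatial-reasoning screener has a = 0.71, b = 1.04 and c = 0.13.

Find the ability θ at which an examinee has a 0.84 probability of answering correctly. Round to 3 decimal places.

3.139

P(θ) = c + (1 − c) · 1 / (1 + exp(−a(θ − b)))
Remove guessing floor: (0.84 − 0.13)/(1 − 0.13) = 0.8161
logit = ln(0.8161/0.1839) = 1.4901
θ = b + logit/(a) = 1.04 + 1.4901/0.7100 = 3.1387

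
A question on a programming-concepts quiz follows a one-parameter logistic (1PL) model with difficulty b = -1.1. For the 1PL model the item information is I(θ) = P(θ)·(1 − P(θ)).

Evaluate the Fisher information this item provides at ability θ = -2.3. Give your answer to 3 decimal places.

0.178

P = 1/(1+e^{1.2000}) = 0.2315
P(1−P) = 0.2315 × 0.7685 = 0.1779
I = P(1−P) = 0.17789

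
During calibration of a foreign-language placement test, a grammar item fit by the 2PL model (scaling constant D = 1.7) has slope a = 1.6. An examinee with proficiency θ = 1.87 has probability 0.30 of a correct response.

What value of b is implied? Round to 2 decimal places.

P(θ) = 1 / (1 + exp(−D·a(θ − b)))
logit(0.30) = ln(0.30/0.70) = -0.8473
b = θ − logit/(1.7·a) = 1.87 − (-0.8473)/2.7200 = 2.1815

2.18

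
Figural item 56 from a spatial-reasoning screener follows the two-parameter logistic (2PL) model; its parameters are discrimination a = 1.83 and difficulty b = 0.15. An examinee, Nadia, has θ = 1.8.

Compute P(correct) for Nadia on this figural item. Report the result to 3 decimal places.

0.953

P(θ) = 1 / (1 + exp(−a(θ − b)))
Exponent: 1.83 × (1.8 − 0.15) = 3.0195
1/(1 + e^{-3.0195}) = 0.9534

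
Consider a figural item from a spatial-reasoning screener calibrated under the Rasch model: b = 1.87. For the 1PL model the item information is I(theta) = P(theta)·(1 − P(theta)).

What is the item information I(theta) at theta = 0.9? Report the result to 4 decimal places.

P = 1/(1+e^{0.9700}) = 0.2749
P(1−P) = 0.2749 × 0.7251 = 0.1993
I = P(1−P) = 0.19932

0.1993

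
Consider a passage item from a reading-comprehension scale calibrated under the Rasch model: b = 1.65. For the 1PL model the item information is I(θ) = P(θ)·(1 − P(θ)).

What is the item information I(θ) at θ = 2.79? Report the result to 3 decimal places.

P = 1/(1+e^{-1.1400}) = 0.7577
P(1−P) = 0.7577 × 0.2423 = 0.1836
I = P(1−P) = 0.18360

0.184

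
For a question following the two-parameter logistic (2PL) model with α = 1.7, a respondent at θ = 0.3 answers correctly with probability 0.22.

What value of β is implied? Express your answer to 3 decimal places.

1.045

P(θ) = 1 / (1 + exp(−α(θ − β)))
logit(0.22) = ln(0.22/0.78) = -1.2657
β = θ − logit/(α) = 0.3 − (-1.2657)/1.7000 = 1.0445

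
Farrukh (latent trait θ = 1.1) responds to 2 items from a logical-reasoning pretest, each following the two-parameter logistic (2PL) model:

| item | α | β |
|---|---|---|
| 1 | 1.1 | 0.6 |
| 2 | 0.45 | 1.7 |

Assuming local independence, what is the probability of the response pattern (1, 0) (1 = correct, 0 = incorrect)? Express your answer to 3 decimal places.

0.360

P(θ) = 1 / (1 + exp(−α(θ − β)))
P_1 = 1/(1+e^{-0.5500}) = 0.6341
P_2 = 1/(1+e^{0.2700}) = 0.4329
L = P_1 × (1−P_2) = 0.6341 × 0.5671 = 0.35961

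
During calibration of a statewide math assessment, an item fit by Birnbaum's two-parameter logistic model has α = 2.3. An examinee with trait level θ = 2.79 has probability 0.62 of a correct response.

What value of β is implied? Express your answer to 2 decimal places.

P(θ) = 1 / (1 + exp(−α(θ − β)))
logit(0.62) = ln(0.62/0.38) = 0.4895
β = θ − logit/(α) = 2.79 − 0.4895/2.3000 = 2.5772

2.58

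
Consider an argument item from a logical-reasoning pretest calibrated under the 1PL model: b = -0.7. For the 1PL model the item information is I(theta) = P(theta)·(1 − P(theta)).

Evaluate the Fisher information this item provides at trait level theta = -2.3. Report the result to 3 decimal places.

P = 1/(1+e^{1.6000}) = 0.1680
P(1−P) = 0.1680 × 0.8320 = 0.1398
I = P(1−P) = 0.13976

0.140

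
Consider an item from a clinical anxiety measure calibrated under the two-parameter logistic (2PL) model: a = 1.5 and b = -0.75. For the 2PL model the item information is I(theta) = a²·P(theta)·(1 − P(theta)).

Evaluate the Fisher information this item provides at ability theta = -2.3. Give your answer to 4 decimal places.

0.1826

P = 1/(1+e^{2.3250}) = 0.0891
P(1−P) = 0.0891 × 0.9109 = 0.0811
I = a² × P(1−P) = 1.5² × 0.0811 = 0.18256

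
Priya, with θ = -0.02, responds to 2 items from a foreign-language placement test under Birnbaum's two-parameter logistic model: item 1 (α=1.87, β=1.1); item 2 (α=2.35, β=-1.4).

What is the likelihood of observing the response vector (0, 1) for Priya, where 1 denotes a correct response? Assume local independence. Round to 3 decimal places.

0.857

P(θ) = 1 / (1 + exp(−α(θ − β)))
P_1 = 1/(1+e^{2.0944}) = 0.1096
P_2 = 1/(1+e^{-3.2430}) = 0.9624
L = (1−P_1) × P_2 = 0.8904 × 0.9624 = 0.85690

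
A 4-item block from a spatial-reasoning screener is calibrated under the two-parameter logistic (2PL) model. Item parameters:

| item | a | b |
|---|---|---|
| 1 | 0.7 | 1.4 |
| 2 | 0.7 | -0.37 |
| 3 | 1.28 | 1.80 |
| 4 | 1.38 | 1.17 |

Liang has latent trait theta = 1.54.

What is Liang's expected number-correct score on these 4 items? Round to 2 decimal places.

2.36

P(theta) = 1 / (1 + exp(−a(theta − b)))
P_1 = 1/(1+e^{-0.0980}) = 0.5245
P_2 = 1/(1+e^{-1.3370}) = 0.7920
P_3 = 1/(1+e^{0.3328}) = 0.4176
P_4 = 1/(1+e^{-0.5106}) = 0.6249
E[score] = 0.5245 + 0.7920 + 0.4176 + 0.6249 = 2.3590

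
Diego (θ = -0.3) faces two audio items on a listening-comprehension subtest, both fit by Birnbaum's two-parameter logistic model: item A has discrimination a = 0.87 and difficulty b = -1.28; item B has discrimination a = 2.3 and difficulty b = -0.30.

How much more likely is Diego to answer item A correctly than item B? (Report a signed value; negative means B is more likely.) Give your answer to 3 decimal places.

0.201

P(θ) = 1 / (1 + exp(−a(θ − b)))
P_A = 0.7011
P_B = 0.5000
P_A − P_B = 0.2011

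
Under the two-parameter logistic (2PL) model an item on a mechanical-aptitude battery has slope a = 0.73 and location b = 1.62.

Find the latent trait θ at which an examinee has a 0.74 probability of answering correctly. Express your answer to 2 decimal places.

P(θ) = 1 / (1 + exp(−a(θ − b)))
logit = ln(0.7400/0.2600) = 1.0460
θ = b + logit/(a) = 1.62 + 1.0460/0.7300 = 3.0528

3.05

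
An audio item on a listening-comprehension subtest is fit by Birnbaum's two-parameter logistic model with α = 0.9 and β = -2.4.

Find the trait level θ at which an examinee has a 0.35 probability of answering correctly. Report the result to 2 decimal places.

-3.09

P(θ) = 1 / (1 + exp(−α(θ − β)))
logit = ln(0.3500/0.6500) = -0.6190
θ = β + logit/(α) = -2.4 + (-0.6190)/0.9000 = -3.0878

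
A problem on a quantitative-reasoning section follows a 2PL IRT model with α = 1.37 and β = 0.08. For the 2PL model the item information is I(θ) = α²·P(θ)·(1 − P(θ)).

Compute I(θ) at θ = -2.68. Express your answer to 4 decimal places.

0.0409

P = 1/(1+e^{3.7812}) = 0.0223
P(1−P) = 0.0223 × 0.9777 = 0.0218
I = α² × P(1−P) = 1.37² × 0.0218 = 0.04090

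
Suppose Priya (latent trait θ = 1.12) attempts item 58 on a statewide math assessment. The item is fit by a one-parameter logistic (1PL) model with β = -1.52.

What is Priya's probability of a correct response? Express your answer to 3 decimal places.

P(θ) = 1 / (1 + exp(−(θ − β)))
Exponent: (1.12 − (-1.52)) = 2.6400
1/(1 + e^{-2.6400}) = 0.9334
P = 0.9334

0.933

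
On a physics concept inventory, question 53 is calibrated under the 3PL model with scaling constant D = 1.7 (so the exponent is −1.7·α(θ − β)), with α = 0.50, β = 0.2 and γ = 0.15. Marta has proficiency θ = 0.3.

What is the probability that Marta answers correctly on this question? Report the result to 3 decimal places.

P(θ) = γ + (1 − γ) · 1 / (1 + exp(−D·α(θ − β)))
Exponent: 1.7 × 0.50 × (0.3 − 0.2) = 0.0850
1/(1 + e^{-0.0850}) = 0.5212
P = 0.15 + 0.85 × 0.5212 = 0.5931

0.593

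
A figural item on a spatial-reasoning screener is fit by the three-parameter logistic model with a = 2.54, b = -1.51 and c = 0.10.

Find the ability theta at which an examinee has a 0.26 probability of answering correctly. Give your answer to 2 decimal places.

P(theta) = c + (1 − c) · 1 / (1 + exp(−a(theta − b)))
Remove guessing floor: (0.26 − 0.10)/(1 − 0.10) = 0.1778
logit = ln(0.1778/0.8222) = -1.5315
theta = b + logit/(a) = -1.51 + (-1.5315)/2.5400 = -2.1129

-2.11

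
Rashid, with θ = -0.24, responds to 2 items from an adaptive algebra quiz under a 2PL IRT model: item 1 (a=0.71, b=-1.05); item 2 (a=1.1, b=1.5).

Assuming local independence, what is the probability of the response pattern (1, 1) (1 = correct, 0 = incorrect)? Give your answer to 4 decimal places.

0.0823

P(θ) = 1 / (1 + exp(−a(θ − b)))
P_1 = 1/(1+e^{-0.5751}) = 0.6399
P_2 = 1/(1+e^{1.9140}) = 0.1285
L = P_1 × P_2 = 0.6399 × 0.1285 = 0.08225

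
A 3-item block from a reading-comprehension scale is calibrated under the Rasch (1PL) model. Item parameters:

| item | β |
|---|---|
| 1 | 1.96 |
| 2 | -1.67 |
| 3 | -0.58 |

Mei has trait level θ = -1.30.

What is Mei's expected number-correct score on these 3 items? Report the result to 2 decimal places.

P(θ) = 1 / (1 + exp(−(θ − β)))
P_1 = 1/(1+e^{3.2600}) = 0.0370
P_2 = 1/(1+e^{-0.3700}) = 0.5915
P_3 = 1/(1+e^{0.7200}) = 0.3274
E[score] = 0.0370 + 0.5915 + 0.3274 = 0.9558

0.96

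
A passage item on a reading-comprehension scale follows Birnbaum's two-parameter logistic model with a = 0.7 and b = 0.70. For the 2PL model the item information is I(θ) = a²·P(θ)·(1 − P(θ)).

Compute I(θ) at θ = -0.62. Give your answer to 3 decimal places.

0.100

P = 1/(1+e^{0.9240}) = 0.2841
P(1−P) = 0.2841 × 0.7159 = 0.2034
I = a² × P(1−P) = 0.7² × 0.2034 = 0.09967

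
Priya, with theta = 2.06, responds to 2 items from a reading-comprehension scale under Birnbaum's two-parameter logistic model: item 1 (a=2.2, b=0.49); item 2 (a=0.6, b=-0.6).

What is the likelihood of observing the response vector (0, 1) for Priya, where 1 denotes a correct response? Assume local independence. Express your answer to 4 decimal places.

P(theta) = 1 / (1 + exp(−a(theta − b)))
P_1 = 1/(1+e^{-3.4540}) = 0.9694
P_2 = 1/(1+e^{-1.5960}) = 0.8315
L = (1−P_1) × P_2 = 0.0306 × 0.8315 = 0.02548

0.0255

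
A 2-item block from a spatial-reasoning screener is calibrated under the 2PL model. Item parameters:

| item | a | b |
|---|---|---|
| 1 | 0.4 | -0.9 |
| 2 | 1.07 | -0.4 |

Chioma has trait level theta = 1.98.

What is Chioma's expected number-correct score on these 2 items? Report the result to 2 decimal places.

P(theta) = 1 / (1 + exp(−a(theta − b)))
P_1 = 1/(1+e^{-1.1520}) = 0.7599
P_2 = 1/(1+e^{-2.5466}) = 0.9273
E[score] = 0.7599 + 0.9273 = 1.6872

1.69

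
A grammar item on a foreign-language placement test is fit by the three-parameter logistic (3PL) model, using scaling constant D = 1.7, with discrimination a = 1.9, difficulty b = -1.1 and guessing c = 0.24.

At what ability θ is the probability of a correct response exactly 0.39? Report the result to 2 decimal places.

-1.53

P(θ) = c + (1 − c) · 1 / (1 + exp(−D·a(θ − b)))
Remove guessing floor: (0.39 − 0.24)/(1 − 0.24) = 0.1974
logit = ln(0.1974/0.8026) = -1.4028
θ = b + logit/(1.7·a) = -1.1 + (-1.4028)/3.2300 = -1.5343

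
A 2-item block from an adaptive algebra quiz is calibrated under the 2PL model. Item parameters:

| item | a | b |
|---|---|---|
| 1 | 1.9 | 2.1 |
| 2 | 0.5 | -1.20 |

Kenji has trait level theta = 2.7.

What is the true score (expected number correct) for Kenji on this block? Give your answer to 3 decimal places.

1.633

P(theta) = 1 / (1 + exp(−a(theta − b)))
P_1 = 1/(1+e^{-1.1400}) = 0.7577
P_2 = 1/(1+e^{-1.9500}) = 0.8754
E[score] = 0.7577 + 0.8754 = 1.6331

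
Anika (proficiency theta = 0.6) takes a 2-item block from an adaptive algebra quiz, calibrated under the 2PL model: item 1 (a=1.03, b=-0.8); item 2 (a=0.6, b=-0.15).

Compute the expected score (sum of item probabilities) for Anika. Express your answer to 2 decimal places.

P(theta) = 1 / (1 + exp(−a(theta − b)))
P_1 = 1/(1+e^{-1.4420}) = 0.8088
P_2 = 1/(1+e^{-0.4500}) = 0.6106
E[score] = 0.8088 + 0.6106 = 1.4194

1.42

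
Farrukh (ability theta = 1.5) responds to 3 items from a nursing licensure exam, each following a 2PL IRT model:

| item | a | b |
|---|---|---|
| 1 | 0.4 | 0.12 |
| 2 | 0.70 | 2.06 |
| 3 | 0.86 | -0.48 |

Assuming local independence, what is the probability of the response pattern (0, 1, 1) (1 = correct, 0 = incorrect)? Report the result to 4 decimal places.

P(theta) = 1 / (1 + exp(−a(theta − b)))
P_1 = 1/(1+e^{-0.5520}) = 0.6346
P_2 = 1/(1+e^{0.3920}) = 0.4032
P_3 = 1/(1+e^{-1.7028}) = 0.8459
L = (1−P_1) × P_2 × P_3 = 0.3654 × 0.4032 × 0.8459 = 0.12464

0.1246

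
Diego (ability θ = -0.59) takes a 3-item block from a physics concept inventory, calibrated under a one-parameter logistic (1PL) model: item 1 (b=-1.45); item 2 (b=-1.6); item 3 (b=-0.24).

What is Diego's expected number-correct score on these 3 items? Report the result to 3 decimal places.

P(θ) = 1 / (1 + exp(−(θ − b)))
P_1 = 1/(1+e^{-0.8600}) = 0.7027
P_2 = 1/(1+e^{-1.0100}) = 0.7330
P_3 = 1/(1+e^{0.3500}) = 0.4134
E[score] = 0.7027 + 0.7330 + 0.4134 = 1.8491

1.849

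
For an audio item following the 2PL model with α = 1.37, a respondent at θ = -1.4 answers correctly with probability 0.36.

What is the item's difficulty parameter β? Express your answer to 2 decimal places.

P(θ) = 1 / (1 + exp(−α(θ − β)))
logit(0.36) = ln(0.36/0.64) = -0.5754
β = θ − logit/(α) = -1.4 − (-0.5754)/1.3700 = -0.9800

-0.98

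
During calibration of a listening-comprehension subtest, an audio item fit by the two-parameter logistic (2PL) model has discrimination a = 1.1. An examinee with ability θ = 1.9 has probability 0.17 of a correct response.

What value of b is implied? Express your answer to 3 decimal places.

P(θ) = 1 / (1 + exp(−a(θ − b)))
logit(0.17) = ln(0.17/0.83) = -1.5856
b = θ − logit/(a) = 1.9 − (-1.5856)/1.1000 = 3.3415

3.341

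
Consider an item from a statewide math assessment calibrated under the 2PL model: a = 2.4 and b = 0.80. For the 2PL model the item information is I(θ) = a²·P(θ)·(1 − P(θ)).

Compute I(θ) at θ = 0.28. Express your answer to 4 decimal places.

P = 1/(1+e^{1.2480}) = 0.2230
P(1−P) = 0.2230 × 0.7770 = 0.1733
I = a² × P(1−P) = 2.4² × 0.1733 = 0.99819

0.9982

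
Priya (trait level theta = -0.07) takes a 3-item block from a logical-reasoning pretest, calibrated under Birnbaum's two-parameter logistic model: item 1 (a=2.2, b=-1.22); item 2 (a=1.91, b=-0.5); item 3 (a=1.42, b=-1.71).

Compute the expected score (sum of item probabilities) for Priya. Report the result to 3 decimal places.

2.532

P(theta) = 1 / (1 + exp(−a(theta − b)))
P_1 = 1/(1+e^{-2.5300}) = 0.9262
P_2 = 1/(1+e^{-0.8213}) = 0.6945
P_3 = 1/(1+e^{-2.3288}) = 0.9112
E[score] = 0.9262 + 0.6945 + 0.9112 = 2.5320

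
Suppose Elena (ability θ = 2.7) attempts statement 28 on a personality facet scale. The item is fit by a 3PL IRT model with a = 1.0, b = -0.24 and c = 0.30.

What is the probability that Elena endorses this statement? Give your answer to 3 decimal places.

P(θ) = c + (1 − c) · 1 / (1 + exp(−a(θ − b)))
Exponent: 1.0 × (2.7 − (-0.24)) = 2.9400
1/(1 + e^{-2.9400}) = 0.9498
P = 0.30 + 0.70 × 0.9498 = 0.9649

0.965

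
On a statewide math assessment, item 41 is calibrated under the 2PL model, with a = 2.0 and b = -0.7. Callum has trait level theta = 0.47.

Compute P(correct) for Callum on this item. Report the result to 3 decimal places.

P(theta) = 1 / (1 + exp(−a(theta − b)))
Exponent: 2.0 × (0.47 − (-0.7)) = 2.3400
1/(1 + e^{-2.3400}) = 0.9121

0.912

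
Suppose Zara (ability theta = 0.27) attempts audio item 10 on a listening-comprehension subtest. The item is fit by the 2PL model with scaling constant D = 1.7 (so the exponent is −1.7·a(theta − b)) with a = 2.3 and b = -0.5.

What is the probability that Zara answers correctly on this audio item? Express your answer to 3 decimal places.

0.953

P(theta) = 1 / (1 + exp(−D·a(theta − b)))
Exponent: 1.7 × 2.3 × (0.27 − (-0.5)) = 3.0107
1/(1 + e^{-3.0107}) = 0.9531
P = 0.9531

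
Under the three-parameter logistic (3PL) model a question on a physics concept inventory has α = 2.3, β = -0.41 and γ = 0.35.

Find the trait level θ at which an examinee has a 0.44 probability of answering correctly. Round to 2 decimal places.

P(θ) = γ + (1 − γ) · 1 / (1 + exp(−α(θ − β)))
Remove guessing floor: (0.44 − 0.35)/(1 − 0.35) = 0.1385
logit = ln(0.1385/0.8615) = -1.8281
θ = β + logit/(α) = -0.41 + (-1.8281)/2.3000 = -1.2048

-1.20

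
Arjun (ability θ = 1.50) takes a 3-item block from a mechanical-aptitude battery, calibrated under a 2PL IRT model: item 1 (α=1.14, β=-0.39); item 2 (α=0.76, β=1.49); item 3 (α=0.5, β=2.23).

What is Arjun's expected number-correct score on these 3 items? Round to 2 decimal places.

1.81

P(θ) = 1 / (1 + exp(−α(θ − β)))
P_1 = 1/(1+e^{-2.1546}) = 0.8961
P_2 = 1/(1+e^{-0.0076}) = 0.5019
P_3 = 1/(1+e^{0.3650}) = 0.4097
E[score] = 0.8961 + 0.5019 + 0.4097 = 1.8077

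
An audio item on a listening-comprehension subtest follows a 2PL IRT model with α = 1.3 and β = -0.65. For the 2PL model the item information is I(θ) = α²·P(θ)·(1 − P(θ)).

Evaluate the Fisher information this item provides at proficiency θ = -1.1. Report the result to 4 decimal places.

0.3883

P = 1/(1+e^{0.5850}) = 0.3578
P(1−P) = 0.3578 × 0.6422 = 0.2298
I = α² × P(1−P) = 1.3² × 0.2298 = 0.38832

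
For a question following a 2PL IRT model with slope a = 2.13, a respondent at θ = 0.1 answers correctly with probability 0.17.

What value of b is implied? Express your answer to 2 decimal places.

0.84

P(θ) = 1 / (1 + exp(−a(θ − b)))
logit(0.17) = ln(0.17/0.83) = -1.5856
b = θ − logit/(a) = 0.1 − (-1.5856)/2.1300 = 0.8444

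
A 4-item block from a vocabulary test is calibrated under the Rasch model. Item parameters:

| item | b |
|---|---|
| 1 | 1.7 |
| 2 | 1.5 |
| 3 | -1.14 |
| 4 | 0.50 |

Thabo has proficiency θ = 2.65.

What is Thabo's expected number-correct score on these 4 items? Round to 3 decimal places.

P(θ) = 1 / (1 + exp(−(θ − b)))
P_1 = 1/(1+e^{-0.9500}) = 0.7211
P_2 = 1/(1+e^{-1.1500}) = 0.7595
P_3 = 1/(1+e^{-3.7900}) = 0.9779
P_4 = 1/(1+e^{-2.1500}) = 0.8957
E[score] = 0.7211 + 0.7595 + 0.9779 + 0.8957 = 3.3542

3.354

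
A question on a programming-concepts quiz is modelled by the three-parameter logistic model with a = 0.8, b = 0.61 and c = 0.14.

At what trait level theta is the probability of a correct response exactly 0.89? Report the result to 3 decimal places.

P(theta) = c + (1 − c) · 1 / (1 + exp(−a(theta − b)))
Remove guessing floor: (0.89 − 0.14)/(1 − 0.14) = 0.8721
logit = ln(0.8721/0.1279) = 1.9196
theta = b + logit/(a) = 0.61 + 1.9196/0.8000 = 3.0095

3.009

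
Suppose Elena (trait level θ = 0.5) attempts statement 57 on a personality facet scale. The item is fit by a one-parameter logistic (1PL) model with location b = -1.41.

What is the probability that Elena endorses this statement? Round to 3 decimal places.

P(θ) = 1 / (1 + exp(−(θ − b)))
Exponent: (0.5 − (-1.41)) = 1.9100
1/(1 + e^{-1.9100}) = 0.8710
P = 0.8710

0.871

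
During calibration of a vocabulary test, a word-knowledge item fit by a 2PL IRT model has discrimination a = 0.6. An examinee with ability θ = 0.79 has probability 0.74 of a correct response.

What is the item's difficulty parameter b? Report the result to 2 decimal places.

P(θ) = 1 / (1 + exp(−a(θ − b)))
logit(0.74) = ln(0.74/0.26) = 1.0460
b = θ − logit/(a) = 0.79 − 1.0460/0.6000 = -0.9533

-0.95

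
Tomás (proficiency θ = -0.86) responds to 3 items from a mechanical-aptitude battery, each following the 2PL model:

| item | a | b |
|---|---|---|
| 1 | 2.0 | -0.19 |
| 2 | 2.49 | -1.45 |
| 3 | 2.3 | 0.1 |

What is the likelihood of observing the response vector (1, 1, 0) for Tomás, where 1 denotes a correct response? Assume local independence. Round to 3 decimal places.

0.152

P(θ) = 1 / (1 + exp(−a(θ − b)))
P_1 = 1/(1+e^{1.3400}) = 0.2075
P_2 = 1/(1+e^{-1.4691}) = 0.8129
P_3 = 1/(1+e^{2.2080}) = 0.0990
L = P_1 × P_2 × (1−P_3) = 0.2075 × 0.8129 × 0.9010 = 0.15198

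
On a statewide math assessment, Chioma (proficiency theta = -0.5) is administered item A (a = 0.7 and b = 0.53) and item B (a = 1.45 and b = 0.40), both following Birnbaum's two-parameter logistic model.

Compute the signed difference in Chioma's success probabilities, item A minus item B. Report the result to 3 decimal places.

0.114

P(theta) = 1 / (1 + exp(−a(theta − b)))
P_A = 0.3272
P_B = 0.2133
P_A − P_B = 0.1138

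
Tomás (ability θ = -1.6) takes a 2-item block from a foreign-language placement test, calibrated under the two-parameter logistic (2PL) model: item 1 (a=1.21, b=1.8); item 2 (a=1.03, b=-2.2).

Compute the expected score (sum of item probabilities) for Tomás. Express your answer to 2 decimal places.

0.67

P(θ) = 1 / (1 + exp(−a(θ − b)))
P_1 = 1/(1+e^{4.1140}) = 0.0161
P_2 = 1/(1+e^{-0.6180}) = 0.6498
E[score] = 0.0161 + 0.6498 = 0.6658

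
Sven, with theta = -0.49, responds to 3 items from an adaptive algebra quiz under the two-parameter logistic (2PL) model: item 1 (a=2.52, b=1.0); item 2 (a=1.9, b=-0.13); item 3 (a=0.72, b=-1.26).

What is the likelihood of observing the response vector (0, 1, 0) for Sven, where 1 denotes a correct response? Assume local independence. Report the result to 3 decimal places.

P(theta) = 1 / (1 + exp(−a(theta − b)))
P_1 = 1/(1+e^{3.7548}) = 0.0229
P_2 = 1/(1+e^{0.6840}) = 0.3354
P_3 = 1/(1+e^{-0.5544}) = 0.6352
L = (1−P_1) × P_2 × (1−P_3) = 0.9771 × 0.3354 × 0.3648 = 0.11956

0.120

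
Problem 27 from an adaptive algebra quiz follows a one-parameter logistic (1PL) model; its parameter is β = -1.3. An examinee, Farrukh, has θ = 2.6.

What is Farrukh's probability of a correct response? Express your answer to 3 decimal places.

P(θ) = 1 / (1 + exp(−(θ − β)))
Exponent: (2.6 − (-1.3)) = 3.9000
1/(1 + e^{-3.9000}) = 0.9802
P = 0.9802

0.980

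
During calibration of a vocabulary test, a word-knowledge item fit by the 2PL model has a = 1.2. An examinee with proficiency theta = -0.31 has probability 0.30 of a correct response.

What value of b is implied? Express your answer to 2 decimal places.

P(theta) = 1 / (1 + exp(−a(theta − b)))
logit(0.30) = ln(0.30/0.70) = -0.8473
b = theta − logit/(a) = -0.31 − (-0.8473)/1.2000 = 0.3961

0.40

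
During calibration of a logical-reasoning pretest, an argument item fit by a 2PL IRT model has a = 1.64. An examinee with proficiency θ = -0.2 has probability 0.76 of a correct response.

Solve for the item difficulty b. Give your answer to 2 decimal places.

P(θ) = 1 / (1 + exp(−a(θ − b)))
logit(0.76) = ln(0.76/0.24) = 1.1527
b = θ − logit/(a) = -0.2 − 1.1527/1.6400 = -0.9029

-0.90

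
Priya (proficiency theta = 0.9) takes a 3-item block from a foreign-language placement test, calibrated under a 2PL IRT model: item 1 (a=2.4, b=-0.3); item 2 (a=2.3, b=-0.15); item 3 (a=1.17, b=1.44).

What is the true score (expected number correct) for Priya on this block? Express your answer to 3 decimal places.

2.212

P(theta) = 1 / (1 + exp(−a(theta − b)))
P_1 = 1/(1+e^{-2.8800}) = 0.9468
P_2 = 1/(1+e^{-2.4150}) = 0.9180
P_3 = 1/(1+e^{0.6318}) = 0.3471
E[score] = 0.9468 + 0.9180 + 0.3471 = 2.2119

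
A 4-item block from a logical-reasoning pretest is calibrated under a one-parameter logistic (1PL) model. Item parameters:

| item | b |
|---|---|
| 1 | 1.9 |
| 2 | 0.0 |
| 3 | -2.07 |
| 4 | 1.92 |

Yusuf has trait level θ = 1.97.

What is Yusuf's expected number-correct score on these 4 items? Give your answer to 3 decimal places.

P(θ) = 1 / (1 + exp(−(θ − b)))
P_1 = 1/(1+e^{-0.0700}) = 0.5175
P_2 = 1/(1+e^{-1.9700}) = 0.8776
P_3 = 1/(1+e^{-4.0400}) = 0.9827
P_4 = 1/(1+e^{-0.0500}) = 0.5125
E[score] = 0.5175 + 0.8776 + 0.9827 + 0.5125 = 2.8903

2.890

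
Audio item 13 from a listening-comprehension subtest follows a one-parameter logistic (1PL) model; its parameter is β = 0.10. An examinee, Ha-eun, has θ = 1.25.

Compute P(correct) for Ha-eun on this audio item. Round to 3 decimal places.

P(θ) = 1 / (1 + exp(−(θ − β)))
Exponent: (1.25 − 0.10) = 1.1500
1/(1 + e^{-1.1500}) = 0.7595
P = 0.7595

0.760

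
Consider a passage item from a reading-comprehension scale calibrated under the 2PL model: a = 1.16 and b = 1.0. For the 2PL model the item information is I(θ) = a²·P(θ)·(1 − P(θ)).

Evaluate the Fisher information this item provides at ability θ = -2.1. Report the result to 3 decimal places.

P = 1/(1+e^{3.5960}) = 0.0267
P(1−P) = 0.0267 × 0.9733 = 0.0260
I = a² × P(1−P) = 1.16² × 0.0260 = 0.03497

0.035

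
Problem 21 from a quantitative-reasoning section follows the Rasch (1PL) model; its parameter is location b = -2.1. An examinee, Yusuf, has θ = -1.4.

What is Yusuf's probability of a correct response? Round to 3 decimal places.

0.668

P(θ) = 1 / (1 + exp(−(θ − b)))
Exponent: (-1.4 − (-2.1)) = 0.7000
1/(1 + e^{-0.7000}) = 0.6682
P = 0.6682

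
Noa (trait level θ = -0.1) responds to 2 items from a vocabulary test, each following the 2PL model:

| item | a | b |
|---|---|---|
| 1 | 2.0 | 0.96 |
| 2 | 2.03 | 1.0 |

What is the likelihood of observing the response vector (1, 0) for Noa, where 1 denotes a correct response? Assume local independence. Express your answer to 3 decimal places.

P(θ) = 1 / (1 + exp(−a(θ − b)))
P_1 = 1/(1+e^{2.1200}) = 0.1072
P_2 = 1/(1+e^{2.2330}) = 0.0968
L = P_1 × (1−P_2) = 0.1072 × 0.9032 = 0.09679

0.097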